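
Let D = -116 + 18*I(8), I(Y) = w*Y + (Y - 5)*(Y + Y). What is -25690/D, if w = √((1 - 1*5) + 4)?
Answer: -12845/374 ≈ -34.345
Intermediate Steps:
w = 0 (w = √((1 - 5) + 4) = √(-4 + 4) = √0 = 0)
I(Y) = 2*Y*(-5 + Y) (I(Y) = 0*Y + (Y - 5)*(Y + Y) = 0 + (-5 + Y)*(2*Y) = 0 + 2*Y*(-5 + Y) = 2*Y*(-5 + Y))
D = 748 (D = -116 + 18*(2*8*(-5 + 8)) = -116 + 18*(2*8*3) = -116 + 18*48 = -116 + 864 = 748)
-25690/D = -25690/748 = -25690*1/748 = -12845/374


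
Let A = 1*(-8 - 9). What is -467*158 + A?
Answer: -73803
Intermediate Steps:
A = -17 (A = 1*(-17) = -17)
-467*158 + A = -467*158 - 17 = -73786 - 17 = -73803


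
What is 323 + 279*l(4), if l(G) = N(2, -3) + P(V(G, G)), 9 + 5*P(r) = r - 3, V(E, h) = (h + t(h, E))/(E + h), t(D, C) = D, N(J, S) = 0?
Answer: -1454/5 ≈ -290.80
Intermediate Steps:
V(E, h) = 2*h/(E + h) (V(E, h) = (h + h)/(E + h) = (2*h)/(E + h) = 2*h/(E + h))
P(r) = -12/5 + r/5 (P(r) = -9/5 + (r - 3)/5 = -9/5 + (-3 + r)/5 = -9/5 + (-⅗ + r/5) = -12/5 + r/5)
l(G) = -11/5 (l(G) = 0 + (-12/5 + (2*G/(G + G))/5) = 0 + (-12/5 + (2*G/((2*G)))/5) = 0 + (-12/5 + (2*G*(1/(2*G)))/5) = 0 + (-12/5 + (⅕)*1) = 0 + (-12/5 + ⅕) = 0 - 11/5 = -11/5)
323 + 279*l(4) = 323 + 279*(-11/5) = 323 - 3069/5 = -1454/5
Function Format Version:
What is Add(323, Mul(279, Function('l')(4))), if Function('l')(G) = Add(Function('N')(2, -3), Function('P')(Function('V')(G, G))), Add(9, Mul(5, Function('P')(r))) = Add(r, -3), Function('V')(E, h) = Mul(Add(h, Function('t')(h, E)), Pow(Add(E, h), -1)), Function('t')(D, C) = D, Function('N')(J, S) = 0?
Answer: Rational(-1454, 5) ≈ -290.80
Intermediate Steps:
Function('V')(E, h) = Mul(2, h, Pow(Add(E, h), -1)) (Function('V')(E, h) = Mul(Add(h, h), Pow(Add(E, h), -1)) = Mul(Mul(2, h), Pow(Add(E, h), -1)) = Mul(2, h, Pow(Add(E, h), -1)))
Function('P')(r) = Add(Rational(-12, 5), Mul(Rational(1, 5), r)) (Function('P')(r) = Add(Rational(-9, 5), Mul(Rational(1, 5), Add(r, -3))) = Add(Rational(-9, 5), Mul(Rational(1, 5), Add(-3, r))) = Add(Rational(-9, 5), Add(Rational(-3, 5), Mul(Rational(1, 5), r))) = Add(Rational(-12, 5), Mul(Rational(1, 5), r)))
Function('l')(G) = Rational(-11, 5) (Function('l')(G) = Add(0, Add(Rational(-12, 5), Mul(Rational(1, 5), Mul(2, G, Pow(Add(G, G), -1))))) = Add(0, Add(Rational(-12, 5), Mul(Rational(1, 5), Mul(2, G, Pow(Mul(2, G), -1))))) = Add(0, Add(Rational(-12, 5), Mul(Rational(1, 5), Mul(2, G, Mul(Rational(1, 2), Pow(G, -1)))))) = Add(0, Add(Rational(-12, 5), Mul(Rational(1, 5), 1))) = Add(0, Add(Rational(-12, 5), Rational(1, 5))) = Add(0, Rational(-11, 5)) = Rational(-11, 5))
Add(323, Mul(279, Function('l')(4))) = Add(323, Mul(279, Rational(-11, 5))) = Add(323, Rational(-3069, 5)) = Rational(-1454, 5)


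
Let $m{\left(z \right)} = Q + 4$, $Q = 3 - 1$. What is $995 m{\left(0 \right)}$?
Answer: $5970$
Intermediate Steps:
$Q = 2$
$m{\left(z \right)} = 6$ ($m{\left(z \right)} = 2 + 4 = 6$)
$995 m{\left(0 \right)} = 995 \cdot 6 = 5970$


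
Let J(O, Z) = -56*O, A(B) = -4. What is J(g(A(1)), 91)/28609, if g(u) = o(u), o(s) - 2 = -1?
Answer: -8/4087 ≈ -0.0019574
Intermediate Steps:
o(s) = 1 (o(s) = 2 - 1 = 1)
g(u) = 1
J(g(A(1)), 91)/28609 = -56*1/28609 = -8/4087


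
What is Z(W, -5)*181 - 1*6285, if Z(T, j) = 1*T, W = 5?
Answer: -5380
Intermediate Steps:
Z(T, j) = T
Z(W, -5)*181 - 1*6285 = 5*181 - 1*6285 = 905 - 6285 = -5380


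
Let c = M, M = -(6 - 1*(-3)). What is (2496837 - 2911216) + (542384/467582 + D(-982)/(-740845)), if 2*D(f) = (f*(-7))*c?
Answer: -10253061945576066/24743270485 ≈ -4.1438e+5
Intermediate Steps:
M = -9 (M = -(6 + 3) = -1*9 = -9)
c = -9
D(f) = 63*f/2 (D(f) = ((f*(-7))*(-9))/2 = (-7*f*(-9))/2 = (63*f)/2 = 63*f/2)
(2496837 - 2911216) + (542384/467582 + D(-982)/(-740845)) = (2496837 - 2911216) + (542384/467582 + ((63/2)*(-982))/(-740845)) = -414379 + (542384*(1/467582) - 30933*(-1/740845)) = -414379 + (271192/233791 + 4419/105835) = -414379 + 29734727749/24743270485 = -10253061945576066/24743270485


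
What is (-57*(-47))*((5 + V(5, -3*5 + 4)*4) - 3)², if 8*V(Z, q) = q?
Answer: 131271/4 ≈ 32818.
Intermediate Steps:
V(Z, q) = q/8
(-57*(-47))*((5 + V(5, -3*5 + 4)*4) - 3)² = (-57*(-47))*((5 + ((-3*5 + 4)/8)*4) - 3)² = 2679*((5 + ((-15 + 4)/8)*4) - 3)² = 2679*((5 + ((⅛)*(-11))*4) - 3)² = 2679*((5 - 11/8*4) - 3)² = 2679*((5 - 11/2) - 3)² = 2679*(-½ - 3)² = 2679*(-7/2)² = 2679*(49/4) = 131271/4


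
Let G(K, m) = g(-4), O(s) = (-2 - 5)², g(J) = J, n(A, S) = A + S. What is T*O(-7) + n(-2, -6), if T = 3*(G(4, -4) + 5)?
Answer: 139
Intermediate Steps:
O(s) = 49 (O(s) = (-7)² = 49)
G(K, m) = -4
T = 3 (T = 3*(-4 + 5) = 3*1 = 3)
T*O(-7) + n(-2, -6) = 3*49 + (-2 - 6) = 147 - 8 = 139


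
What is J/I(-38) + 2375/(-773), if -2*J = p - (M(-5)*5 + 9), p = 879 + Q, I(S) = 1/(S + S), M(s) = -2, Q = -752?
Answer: 3757497/773 ≈ 4860.9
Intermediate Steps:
I(S) = 1/(2*S)
p = 127 (p = 879 - 752 = 127)
J = -64 (J = -(127 - (-2*5 + 9))/2 = -(127 - (-10 + 9))/2 = -(127 - 1*(-1))/2 = -(127 + 1)/2 = -½*128 = -64)
J/I(-38) + 2375/(-773) = -64/((½)/(-38)) + 2375/(-773) = -64/((½)*(-1/38)) + 2375*(-1/773) = -64/(-1/76) - 2375/773 = -64*(-76) - 2375/773 = 4864 - 2375/773 = 3757497/773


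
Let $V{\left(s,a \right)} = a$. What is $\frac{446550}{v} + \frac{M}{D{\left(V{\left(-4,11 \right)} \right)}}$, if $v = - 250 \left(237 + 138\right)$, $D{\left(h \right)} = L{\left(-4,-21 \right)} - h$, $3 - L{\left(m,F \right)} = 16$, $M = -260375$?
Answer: $\frac{162662927}{15000} \approx 10844.0$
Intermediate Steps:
$L{\left(m,F \right)} = -13$ ($L{\left(m,F \right)} = 3 - 16 = -13$)
$D{\left(h \right)} = -13 - h$
$v = -93750$ ($v = \left(-250\right) 375 = -93750$)
$\frac{446550}{v} + \frac{M}{D{\left(V{\left(-4,11 \right)} \right)}} = \frac{446550}{-93750} - \frac{260375}{-13 - 11} = 446550 \left(- \frac{1}{93750}\right) - \frac{260375}{-13 - 11} = - \frac{2977}{625} - \frac{260375}{-24} = - \frac{2977}{625} - - \frac{260375}{24} = - \frac{2977}{625} + \frac{260375}{24} = \frac{162662927}{15000}$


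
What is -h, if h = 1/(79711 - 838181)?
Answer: 1/758470 ≈ 1.3184e-6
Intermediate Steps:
h = -1/758470 (h = 1/(-758470) = -1/758470 ≈ -1.3184e-6)
-h = -1*(-1/758470) = 1/758470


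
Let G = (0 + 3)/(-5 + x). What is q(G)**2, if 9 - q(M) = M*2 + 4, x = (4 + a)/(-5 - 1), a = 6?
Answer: 3481/100 ≈ 34.810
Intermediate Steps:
x = -5/3 (x = (4 + 6)/(-5 - 1) = 10/(-6) = 10*(-1/6) = -5/3 ≈ -1.6667)
G = -9/20 (G = (0 + 3)/(-5 - 5/3) = 3/(-20/3) = 3*(-3/20) = -9/20 ≈ -0.45000)
q(M) = 5 - 2*M (q(M) = 9 - (M*2 + 4) = 9 - (2*M + 4) = 9 - (4 + 2*M) = 9 + (-4 - 2*M) = 5 - 2*M)
q(G)**2 = (5 - 2*(-9/20))**2 = (5 + 9/10)**2 = (59/10)**2 = 3481/100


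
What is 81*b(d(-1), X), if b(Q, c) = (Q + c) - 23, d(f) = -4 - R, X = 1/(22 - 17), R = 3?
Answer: -12069/5 ≈ -2413.8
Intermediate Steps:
X = 1/5 ≈ 0.20000
d(f) = -7 (d(f) = -4 - 1*3 = -4 - 3 = -7)
b(Q, c) = -23 + Q + c
81*b(d(-1), X) = 81*(-23 - 7 + 1/5) = 81*(-149/5) = -12069/5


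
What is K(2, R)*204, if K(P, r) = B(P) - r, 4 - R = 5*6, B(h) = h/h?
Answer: 5508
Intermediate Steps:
B(h) = 1
R = -26 (R = 4 - 5*6 = 4 - 1*30 = 4 - 30 = -26)
K(P, r) = 1 - r
K(2, R)*204 = (1 - 1*(-26))*204 = (1 + 26)*204 = 27*204 = 5508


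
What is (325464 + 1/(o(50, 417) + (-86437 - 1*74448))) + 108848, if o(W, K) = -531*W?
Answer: 81405269719/187435 ≈ 4.3431e+5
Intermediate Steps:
(325464 + 1/(o(50, 417) + (-86437 - 1*74448))) + 108848 = (325464 + 1/(-531*50 + (-86437 - 1*74448))) + 108848 = (325464 + 1/(-26550 + (-86437 - 74448))) + 108848 = (325464 + 1/(-26550 - 160885)) + 108848 = (325464 + 1/(-187435)) + 108848 = (325464 - 1/187435) + 108848 = 61003344839/187435 + 108848 = 81405269719/187435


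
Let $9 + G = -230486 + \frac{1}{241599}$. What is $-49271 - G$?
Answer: $\frac{43783537175}{241599} \approx 1.8122 \cdot 10^{5}$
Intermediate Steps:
$G = - \frac{55687361504}{241599}$ ($G = -9 - \left(230486 - \frac{1}{241599}\right) = -9 + \left(-230486 + \frac{1}{241599}\right) = -9 - \frac{55685187113}{241599} = - \frac{55687361504}{241599} \approx -2.305 \cdot 10^{5}$)
$-49271 - G = -49271 - - \frac{55687361504}{241599} = -49271 + \frac{55687361504}{241599} = \frac{43783537175}{241599}$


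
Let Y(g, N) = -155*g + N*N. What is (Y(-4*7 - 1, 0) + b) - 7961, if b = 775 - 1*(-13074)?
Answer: 10383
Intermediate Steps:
Y(g, N) = N**2 - 155*g (Y(g, N) = -155*g + N**2 = N**2 - 155*g)
b = 13849 (b = 775 + 13074 = 13849)
(Y(-4*7 - 1, 0) + b) - 7961 = ((0**2 - 155*(-4*7 - 1)) + 13849) - 7961 = ((0 - 155*(-28 - 1)) + 13849) - 7961 = ((0 - 155*(-29)) + 13849) - 7961 = ((0 + 4495) + 13849) - 7961 = (4495 + 13849) - 7961 = 18344 - 7961 = 10383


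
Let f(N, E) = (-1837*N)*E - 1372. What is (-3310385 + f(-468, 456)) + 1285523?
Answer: 390004262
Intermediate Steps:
f(N, E) = -1372 - 1837*E*N (f(N, E) = -1837*E*N - 1372 = -1372 - 1837*E*N)
(-3310385 + f(-468, 456)) + 1285523 = (-3310385 + (-1372 - 1837*456*(-468))) + 1285523 = (-3310385 + (-1372 + 392030496)) + 1285523 = (-3310385 + 392029124) + 1285523 = 388718739 + 1285523 = 390004262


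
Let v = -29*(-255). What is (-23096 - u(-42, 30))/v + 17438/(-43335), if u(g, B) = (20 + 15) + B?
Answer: -75509063/21364155 ≈ -3.5344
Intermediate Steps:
v = 7395
u(g, B) = 35 + B
(-23096 - u(-42, 30))/v + 17438/(-43335) = (-23096 - (35 + 30))/7395 + 17438/(-43335) = (-23096 - 1*65)*(1/7395) + 17438*(-1/43335) = (-23096 - 65)*(1/7395) - 17438/43335 = -23161*1/7395 - 17438/43335 = -23161/7395 - 17438/43335 = -75509063/21364155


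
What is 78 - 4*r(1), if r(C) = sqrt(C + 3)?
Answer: 70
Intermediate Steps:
r(C) = sqrt(3 + C)
78 - 4*r(1) = 78 - 4*sqrt(3 + 1) = 78 - 4*sqrt(4) = 78 - 4*2 = 78 - 8 = 70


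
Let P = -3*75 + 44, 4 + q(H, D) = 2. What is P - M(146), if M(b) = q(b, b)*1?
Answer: -179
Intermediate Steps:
q(H, D) = -2 (q(H, D) = -4 + 2 = -2)
P = -181 (P = -225 + 44 = -181)
M(b) = -2 (M(b) = -2*1 = -2)
P - M(146) = -181 - 1*(-2) = -181 + 2 = -179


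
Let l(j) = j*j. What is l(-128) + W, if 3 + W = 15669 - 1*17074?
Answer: 14976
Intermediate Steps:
l(j) = j²
W = -1408 (W = -3 + (15669 - 1*17074) = -3 + (15669 - 17074) = -3 - 1405 = -1408)
l(-128) + W = (-128)² - 1408 = 16384 - 1408 = 14976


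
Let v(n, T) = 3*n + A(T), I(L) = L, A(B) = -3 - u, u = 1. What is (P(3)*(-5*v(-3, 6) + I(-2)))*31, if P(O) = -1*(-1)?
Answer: 1953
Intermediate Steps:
A(B) = -4 (A(B) = -3 - 1*1 = -3 - 1 = -4)
P(O) = 1
v(n, T) = -4 + 3*n (v(n, T) = 3*n - 4 = -4 + 3*n)
(P(3)*(-5*v(-3, 6) + I(-2)))*31 = (1*(-5*(-4 + 3*(-3)) - 2))*31 = (1*(-5*(-4 - 9) - 2))*31 = (1*(-5*(-13) - 2))*31 = (1*(65 - 2))*31 = (1*63)*31 = 63*31 = 1953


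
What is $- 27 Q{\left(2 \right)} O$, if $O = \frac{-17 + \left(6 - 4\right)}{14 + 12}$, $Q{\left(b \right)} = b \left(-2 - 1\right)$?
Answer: $- \frac{1215}{13} \approx -93.462$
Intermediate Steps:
$Q{\left(b \right)} = - 3 b$ ($Q{\left(b \right)} = b \left(-3\right) = - 3 b$)
$O = - \frac{15}{26}$ ($O = \frac{-17 + 2}{26} = \left(-15\right) \frac{1}{26} = - \frac{15}{26} \approx -0.57692$)
$- 27 Q{\left(2 \right)} O = - 27 \left(\left(-3\right) 2\right) \left(- \frac{15}{26}\right) = \left(-27\right) \left(-6\right) \left(- \frac{15}{26}\right) = 162 \left(- \frac{15}{26}\right) = - \frac{1215}{13}$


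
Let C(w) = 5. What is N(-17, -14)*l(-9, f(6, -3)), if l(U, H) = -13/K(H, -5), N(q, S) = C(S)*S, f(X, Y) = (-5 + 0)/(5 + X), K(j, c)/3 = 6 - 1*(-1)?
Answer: 130/3 ≈ 43.333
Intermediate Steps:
K(j, c) = 21 (K(j, c) = 3*(6 - 1*(-1)) = 3*(6 + 1) = 3*7 = 21)
f(X, Y) = -5/(5 + X)
N(q, S) = 5*S
l(U, H) = -13/21
N(-17, -14)*l(-9, f(6, -3)) = (5*(-14))*(-13/21) = -70*(-13/21) = 130/3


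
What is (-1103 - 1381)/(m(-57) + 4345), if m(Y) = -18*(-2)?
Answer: -2484/4381 ≈ -0.56699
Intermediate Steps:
m(Y) = 36
(-1103 - 1381)/(m(-57) + 4345) = (-1103 - 1381)/(36 + 4345) = -2484/4381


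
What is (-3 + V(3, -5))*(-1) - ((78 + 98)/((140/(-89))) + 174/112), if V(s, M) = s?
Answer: 30893/280 ≈ 110.33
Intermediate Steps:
(-3 + V(3, -5))*(-1) - ((78 + 98)/((140/(-89))) + 174/112) = (-3 + 3)*(-1) - ((78 + 98)/((140/(-89))) + 174/112) = 0*(-1) - (176/((140*(-1/89))) + 174*(1/112)) = 0 - (176/(-140/89) + 87/56) = 0 - (176*(-89/140) + 87/56) = 0 - (-3916/35 + 87/56) = 0 - 1*(-30893/280) = 0 + 30893/280 = 30893/280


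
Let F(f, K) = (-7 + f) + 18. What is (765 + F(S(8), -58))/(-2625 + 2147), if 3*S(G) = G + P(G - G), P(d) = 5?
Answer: -2341/1434 ≈ -1.6325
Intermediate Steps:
S(G) = 5/3 + G/3 (S(G) = (G + 5)/3 = (5 + G)/3 = 5/3 + G/3)
F(f, K) = 11 + f
(765 + F(S(8), -58))/(-2625 + 2147) = (765 + (11 + (5/3 + (⅓)*8)))/(-2625 + 2147) = (765 + (11 + (5/3 + 8/3)))/(-478) = (765 + (11 + 13/3))*(-1/478) = (765 + 46/3)*(-1/478) = (2341/3)*(-1/478) = -2341/1434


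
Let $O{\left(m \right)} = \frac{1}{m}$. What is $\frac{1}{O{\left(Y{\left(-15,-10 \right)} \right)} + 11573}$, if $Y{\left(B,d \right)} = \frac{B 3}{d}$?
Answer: $\frac{9}{104159} \approx 8.6406 \cdot 10^{-5}$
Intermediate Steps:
$Y{\left(B,d \right)} = \frac{3 B}{d}$
$\frac{1}{O{\left(Y{\left(-15,-10 \right)} \right)} + 11573} = \frac{1}{\frac{1}{3 \left(-15\right) \frac{1}{-10}} + 11573} = \frac{1}{\frac{1}{3 \left(-15\right) \left(- \frac{1}{10}\right)} + 11573} = \frac{1}{\frac{1}{\frac{9}{2}} + 11573} = \frac{1}{\frac{2}{9} + 11573} = \frac{1}{\frac{104159}{9}} = \frac{9}{104159}$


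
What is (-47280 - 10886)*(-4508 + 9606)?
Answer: -296530268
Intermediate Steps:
(-47280 - 10886)*(-4508 + 9606) = -58166*5098 = -296530268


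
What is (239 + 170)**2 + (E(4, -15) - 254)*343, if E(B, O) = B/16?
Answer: 320979/4 ≈ 80245.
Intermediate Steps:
E(B, O) = B/16 (E(B, O) = B*(1/16) = B/16)
(239 + 170)**2 + (E(4, -15) - 254)*343 = (239 + 170)**2 + ((1/16)*4 - 254)*343 = 409**2 + (1/4 - 254)*343 = 167281 - 1015/4*343 = 167281 - 348145/4 = 320979/4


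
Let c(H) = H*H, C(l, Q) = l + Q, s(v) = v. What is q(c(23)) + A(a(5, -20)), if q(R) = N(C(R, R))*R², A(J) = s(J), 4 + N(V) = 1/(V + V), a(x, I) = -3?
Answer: -4476939/4 ≈ -1.1192e+6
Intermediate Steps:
C(l, Q) = Q + l
N(V) = -4 + 1/(2*V) (N(V) = -4 + 1/(V + V) = -4 + 1/(2*V))
c(H) = H²
A(J) = J
q(R) = R²*(-4 + 1/(4*R)) (q(R) = (-4 + 1/(2*(R + R)))*R² = (-4 + 1/(2*((2*R))))*R² = (-4 + (1/(2*R))/2)*R² = (-4 + 1/(4*R))*R² = R²*(-4 + 1/(4*R)))
q(c(23)) + A(a(5, -20)) = (¼)*23²*(1 - 16*23²) - 3 = (¼)*529*(1 - 16*529) - 3 = (¼)*529*(1 - 8464) - 3 = (¼)*529*(-8463) - 3 = -4476927/4 - 3 = -4476939/4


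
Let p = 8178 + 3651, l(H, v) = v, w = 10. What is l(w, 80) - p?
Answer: -11749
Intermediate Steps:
p = 11829
l(w, 80) - p = 80 - 1*11829 = 80 - 11829 = -11749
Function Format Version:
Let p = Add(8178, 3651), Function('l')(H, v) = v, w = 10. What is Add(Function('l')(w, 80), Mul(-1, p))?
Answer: -11749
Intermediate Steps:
p = 11829
Add(Function('l')(w, 80), Mul(-1, p)) = Add(80, Mul(-1, 11829)) = Add(80, -11829) = -11749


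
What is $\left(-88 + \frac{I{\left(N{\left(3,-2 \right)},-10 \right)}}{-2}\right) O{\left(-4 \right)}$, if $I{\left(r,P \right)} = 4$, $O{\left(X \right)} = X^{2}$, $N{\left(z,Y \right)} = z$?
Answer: $-1440$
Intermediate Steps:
$\left(-88 + \frac{I{\left(N{\left(3,-2 \right)},-10 \right)}}{-2}\right) O{\left(-4 \right)} = \left(-88 + \frac{4}{-2}\right) \left(-4\right)^{2} = \left(-88 + 4 \left(- \frac{1}{2}\right)\right) 16 = \left(-88 - 2\right) 16 = \left(-90\right) 16 = -1440$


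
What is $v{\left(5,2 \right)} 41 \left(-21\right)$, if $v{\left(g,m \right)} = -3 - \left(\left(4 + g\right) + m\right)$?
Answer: $12054$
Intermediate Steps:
$v{\left(g,m \right)} = -7 - g - m$ ($v{\left(g,m \right)} = -3 - \left(4 + g + m\right) = -7 - g - m$)
$v{\left(5,2 \right)} 41 \left(-21\right) = \left(-7 - 5 - 2\right) 41 \left(-21\right) = \left(-14\right) 41 \left(-21\right) = \left(-574\right) \left(-21\right) = 12054$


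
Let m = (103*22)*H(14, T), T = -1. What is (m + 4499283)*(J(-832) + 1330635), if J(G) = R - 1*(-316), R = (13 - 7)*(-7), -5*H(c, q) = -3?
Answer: 29949728710617/5 ≈ 5.9899e+12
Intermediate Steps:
H(c, q) = 3/5 (H(c, q) = -1/5*(-3) = 3/5)
R = -42 (R = 6*(-7) = -42)
m = 6798/5 (m = (103*22)*(3/5) = 2266*(3/5) = 6798/5 ≈ 1359.6)
J(G) = 274 (J(G) = -42 - 1*(-316) = -42 + 316 = 274)
(m + 4499283)*(J(-832) + 1330635) = (6798/5 + 4499283)*(274 + 1330635) = (22503213/5)*1330909 = 29949728710617/5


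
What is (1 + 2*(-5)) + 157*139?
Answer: 21814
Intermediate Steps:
(1 + 2*(-5)) + 157*139 = (1 - 10) + 21823 = -9 + 21823 = 21814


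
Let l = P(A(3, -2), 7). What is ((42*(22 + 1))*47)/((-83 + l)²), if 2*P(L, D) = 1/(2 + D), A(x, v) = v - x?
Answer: 14710248/2229049 ≈ 6.5993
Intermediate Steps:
P(L, D) = 1/(2*(2 + D))
l = 1/18 (l = 1/(2*(2 + 7)) = (½)/9 = (½)*(⅑) = 1/18 ≈ 0.055556)
((42*(22 + 1))*47)/((-83 + l)²) = ((42*(22 + 1))*47)/((-83 + 1/18)²) = ((42*23)*47)/((-1493/18)²) = (966*47)/(2229049/324) = 45402*(324/2229049) = 14710248/2229049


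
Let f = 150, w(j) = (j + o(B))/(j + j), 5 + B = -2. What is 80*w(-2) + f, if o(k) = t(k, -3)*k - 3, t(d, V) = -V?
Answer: 670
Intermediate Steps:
B = -7 (B = -5 - 2 = -7)
o(k) = -3 + 3*k (o(k) = (-1*(-3))*k - 3 = 3*k - 3 = -3 + 3*k)
w(j) = (-24 + j)/(2*j) (w(j) = (j + (-3 + 3*(-7)))/(j + j) = (j + (-3 - 21))/((2*j)) = (j - 24)*(1/(2*j)) = (-24 + j)*(1/(2*j)) = (-24 + j)/(2*j))
80*w(-2) + f = 80*((½)*(-24 - 2)/(-2)) + 150 = 80*((½)*(-½)*(-26)) + 150 = 80*(13/2) + 150 = 520 + 150 = 670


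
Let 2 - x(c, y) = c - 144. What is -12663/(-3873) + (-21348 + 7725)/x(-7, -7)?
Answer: -5647160/65841 ≈ -85.770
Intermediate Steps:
x(c, y) = 146 - c (x(c, y) = 2 - (c - 144) = 2 - (-144 + c) = 2 + (144 - c) = 146 - c)
-12663/(-3873) + (-21348 + 7725)/x(-7, -7) = -12663/(-3873) + (-21348 + 7725)/(146 - 1*(-7)) = -12663*(-1/3873) - 13623/(146 + 7) = 4221/1291 - 13623/153 = 4221/1291 - 13623*1/153 = 4221/1291 - 4541/51 = -5647160/65841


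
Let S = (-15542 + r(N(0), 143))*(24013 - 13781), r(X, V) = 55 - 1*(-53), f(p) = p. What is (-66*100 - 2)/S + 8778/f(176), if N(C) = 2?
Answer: 1969075229/39480172 ≈ 49.875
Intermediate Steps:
r(X, V) = 108 (r(X, V) = 55 + 53 = 108)
S = -157920688 (S = (-15542 + 108)*(24013 - 13781) = -15434*10232 = -157920688)
(-66*100 - 2)/S + 8778/f(176) = (-66*100 - 2)/(-157920688) + 8778/176 = (-6600 - 2)*(-1/157920688) + 8778*(1/176) = -6602*(-1/157920688) + 399/8 = 3301/78960344 + 399/8 = 1969075229/39480172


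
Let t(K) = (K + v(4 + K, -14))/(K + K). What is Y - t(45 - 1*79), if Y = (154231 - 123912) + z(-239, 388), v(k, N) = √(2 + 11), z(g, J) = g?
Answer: 60159/2 + √13/68 ≈ 30080.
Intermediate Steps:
v(k, N) = √13
t(K) = (K + √13)/(2*K) (t(K) = (K + √13)/(K + K) = (K + √13)/((2*K)) = (K + √13)*(1/(2*K)) = (K + √13)/(2*K))
Y = 30080 (Y = (154231 - 123912) - 239 = 30319 - 239 = 30080)
Y - t(45 - 1*79) = 30080 - ((45 - 1*79) + √13)/(2*(45 - 1*79)) = 30080 - ((45 - 79) + √13)/(2*(45 - 79)) = 30080 - (-34 + √13)/(2*(-34)) = 30080 - (-1)*(-34 + √13)/(2*34) = 30080 - (½ - √13/68) = 30080 + (-½ + √13/68) = 60159/2 + √13/68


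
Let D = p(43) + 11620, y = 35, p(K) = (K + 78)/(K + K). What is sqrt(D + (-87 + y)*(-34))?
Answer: sqrt(99028054)/86 ≈ 115.71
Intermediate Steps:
p(K) = (78 + K)/(2*K) (p(K) = (78 + K)/((2*K)) = (78 + K)*(1/(2*K)) = (78 + K)/(2*K))
D = 999441/86 (D = (1/2)*(78 + 43)/43 + 11620 = (1/2)*(1/43)*121 + 11620 = 121/86 + 11620 = 999441/86 ≈ 11621.)
sqrt(D + (-87 + y)*(-34)) = sqrt(999441/86 + (-87 + 35)*(-34)) = sqrt(999441/86 - 52*(-34)) = sqrt(999441/86 + 1768) = sqrt(1151489/86) = sqrt(99028054)/86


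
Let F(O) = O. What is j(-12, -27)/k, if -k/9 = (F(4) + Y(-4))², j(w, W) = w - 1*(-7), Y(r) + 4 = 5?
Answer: 1/45 ≈ 0.022222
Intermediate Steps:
Y(r) = 1 (Y(r) = -4 + 5 = 1)
j(w, W) = 7 + w (j(w, W) = w + 7 = 7 + w)
k = -225 (k = -9*(4 + 1)² = -9*5² = -9*25 = -225)
j(-12, -27)/k = (7 - 12)/(-225) = -5*(-1/225) = 1/45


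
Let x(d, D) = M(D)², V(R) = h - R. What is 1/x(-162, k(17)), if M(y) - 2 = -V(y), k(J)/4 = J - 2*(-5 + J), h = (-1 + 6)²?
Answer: 1/2601 ≈ 0.00038447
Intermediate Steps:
h = 25 (h = 5² = 25)
V(R) = 25 - R
k(J) = 40 - 4*J (k(J) = 4*(J - 2*(-5 + J)) = 4*(J + (10 - 2*J)) = 4*(10 - J) = 40 - 4*J)
M(y) = -23 + y (M(y) = 2 - (25 - y) = 2 + (-25 + y) = -23 + y)
x(d, D) = (-23 + D)²
1/x(-162, k(17)) = 1/((-23 + (40 - 4*17))²) = 1/((-23 + (40 - 68))²) = 1/((-23 - 28)²) = 1/((-51)²) = 1/2601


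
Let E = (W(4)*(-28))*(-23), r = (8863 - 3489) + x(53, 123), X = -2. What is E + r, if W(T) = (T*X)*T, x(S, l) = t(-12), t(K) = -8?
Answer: -15242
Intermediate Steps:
x(S, l) = -8
W(T) = -2*T² (W(T) = (T*(-2))*T = (-2*T)*T = -2*T²)
r = 5366 (r = (8863 - 3489) - 8 = 5374 - 8 = 5366)
E = -20608 (E = (-2*4²*(-28))*(-23) = (-2*16*(-28))*(-23) = -32*(-28)*(-23) = 896*(-23) = -20608)
E + r = -20608 + 5366 = -15242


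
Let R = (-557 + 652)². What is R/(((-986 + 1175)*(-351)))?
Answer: -9025/66339 ≈ -0.13604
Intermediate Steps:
R = 9025 (R = 95² = 9025)
R/(((-986 + 1175)*(-351))) = 9025/(((-986 + 1175)*(-351))) = 9025/((189*(-351))) = 9025/(-66339) = 9025*(-1/66339) = -9025/66339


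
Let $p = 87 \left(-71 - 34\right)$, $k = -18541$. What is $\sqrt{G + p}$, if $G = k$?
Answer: $2 i \sqrt{6919} \approx 166.36 i$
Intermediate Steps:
$p = -9135$ ($p = 87 \left(-105\right) = -9135$)
$G = -18541$
$\sqrt{G + p} = \sqrt{-18541 - 9135} = \sqrt{-27676} = 2 i \sqrt{6919}$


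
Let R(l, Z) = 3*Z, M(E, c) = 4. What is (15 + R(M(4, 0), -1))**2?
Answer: 144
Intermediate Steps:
(15 + R(M(4, 0), -1))**2 = (15 + 3*(-1))**2 = (15 - 3)**2 = 12**2 = 144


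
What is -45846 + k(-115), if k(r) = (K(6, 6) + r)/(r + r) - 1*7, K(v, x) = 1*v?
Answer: -10546081/230 ≈ -45853.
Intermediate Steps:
K(v, x) = v
k(r) = -7 + (6 + r)/(2*r) (k(r) = (6 + r)/(r + r) - 1*7 = (6 + r)/((2*r)) - 7 = (6 + r)*(1/(2*r)) - 7 = (6 + r)/(2*r) - 7 = -7 + (6 + r)/(2*r))
-45846 + k(-115) = -45846 + (-13/2 + 3/(-115)) = -45846 + (-13/2 + 3*(-1/115)) = -45846 + (-13/2 - 3/115) = -45846 - 1501/230 = -10546081/230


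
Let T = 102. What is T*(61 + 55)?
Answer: 11832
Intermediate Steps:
T*(61 + 55) = 102*(61 + 55) = 102*116 = 11832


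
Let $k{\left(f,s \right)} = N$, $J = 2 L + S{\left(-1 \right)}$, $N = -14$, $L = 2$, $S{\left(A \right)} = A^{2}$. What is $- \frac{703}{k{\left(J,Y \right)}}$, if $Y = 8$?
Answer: $\frac{703}{14} \approx 50.214$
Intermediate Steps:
$J = 5$ ($J = 2 \cdot 2 + \left(-1\right)^{2} = 4 + 1 = 5$)
$k{\left(f,s \right)} = -14$
$- \frac{703}{k{\left(J,Y \right)}} = - \frac{703}{-14} = \left(-703\right) \left(- \frac{1}{14}\right) = \frac{703}{14}$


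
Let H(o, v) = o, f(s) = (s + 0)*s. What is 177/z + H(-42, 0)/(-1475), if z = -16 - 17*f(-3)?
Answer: -253977/249275 ≈ -1.0189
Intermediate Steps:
f(s) = s² (f(s) = s*s = s²)
z = -169 (z = -16 - 17*(-3)² = -16 - 17*9 = -16 - 153 = -169)
177/z + H(-42, 0)/(-1475) = 177/(-169) - 42/(-1475) = 177*(-1/169) - 42*(-1/1475) = -177/169 + 42/1475 = -253977/249275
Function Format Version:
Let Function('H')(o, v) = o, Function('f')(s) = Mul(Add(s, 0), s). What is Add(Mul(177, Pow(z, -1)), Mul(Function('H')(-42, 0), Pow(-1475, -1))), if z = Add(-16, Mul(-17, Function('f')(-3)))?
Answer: Rational(-253977, 249275) ≈ -1.0189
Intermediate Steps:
Function('f')(s) = Pow(s, 2) (Function('f')(s) = Mul(s, s) = Pow(s, 2))
z = -169 (z = Add(-16, Mul(-17, Pow(-3, 2))) = Add(-16, Mul(-17, 9)) = Add(-16, -153) = -169)
Add(Mul(177, Pow(z, -1)), Mul(Function('H')(-42, 0), Pow(-1475, -1))) = Add(Mul(177, Pow(-169, -1)), Mul(-42, Pow(-1475, -1))) = Add(Mul(177, Rational(-1, 169)), Mul(-42, Rational(-1, 1475))) = Add(Rational(-177, 169), Rational(42, 1475)) = Rational(-253977, 249275)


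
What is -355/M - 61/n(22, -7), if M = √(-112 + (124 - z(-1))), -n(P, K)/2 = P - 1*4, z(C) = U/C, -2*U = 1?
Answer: 61/36 - 355*√46/23 ≈ -102.99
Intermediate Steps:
U = -½ (U = -½*1 = -½ ≈ -0.50000)
z(C) = -1/(2*C)
n(P, K) = 8 - 2*P (n(P, K) = -2*(P - 1*4) = -2*(P - 4) = -2*(-4 + P) = 8 - 2*P)
M = √46/2 (M = √(-112 + (124 - (-1)/(2*(-1)))) = √(-112 + (124 - (-1)*(-1)/2)) = √(-112 + (124 - 1*½)) = √(-112 + (124 - ½)) = √(-112 + 247/2) = √(23/2) = √46/2 ≈ 3.3912)
-355/M - 61/n(22, -7) = -355*√46/23 - 61/(8 - 2*22) = -355*√46/23 - 61/(8 - 44) = -355*√46/23 - 61/(-36) = -355*√46/23 - 61*(-1/36) = -355*√46/23 + 61/36 = 61/36 - 355*√46/23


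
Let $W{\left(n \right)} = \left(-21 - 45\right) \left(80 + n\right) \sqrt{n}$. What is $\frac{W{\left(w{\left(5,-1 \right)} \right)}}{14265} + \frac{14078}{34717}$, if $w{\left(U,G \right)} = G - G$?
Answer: $\frac{14078}{34717} \approx 0.40551$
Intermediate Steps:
$w{\left(U,G \right)} = 0$
$W{\left(n \right)} = \sqrt{n} \left(-5280 - 66 n\right)$ ($W{\left(n \right)} = - 66 \left(80 + n\right) \sqrt{n} = \left(-5280 - 66 n\right) \sqrt{n} = \sqrt{n} \left(-5280 - 66 n\right)$)
$\frac{W{\left(w{\left(5,-1 \right)} \right)}}{14265} + \frac{14078}{34717} = \frac{66 \sqrt{0} \left(-80 - 0\right)}{14265} + \frac{14078}{34717} = 66 \cdot 0 \left(-80 + 0\right) \frac{1}{14265} + 14078 \cdot \frac{1}{34717} = 66 \cdot 0 \left(-80\right) \frac{1}{14265} + \frac{14078}{34717} = 0 \cdot \frac{1}{14265} + \frac{14078}{34717} = 0 + \frac{14078}{34717} = \frac{14078}{34717}$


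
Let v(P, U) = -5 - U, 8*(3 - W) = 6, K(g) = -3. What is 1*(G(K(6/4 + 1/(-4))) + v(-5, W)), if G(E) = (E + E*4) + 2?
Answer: -81/4 ≈ -20.250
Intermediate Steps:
W = 9/4 (W = 3 - ⅛*6 = 3 - ¾ = 9/4 ≈ 2.2500)
G(E) = 2 + 5*E (G(E) = (E + 4*E) + 2 = 5*E + 2 = 2 + 5*E)
1*(G(K(6/4 + 1/(-4))) + v(-5, W)) = 1*((2 + 5*(-3)) + (-5 - 1*9/4)) = 1*((2 - 15) + (-5 - 9/4)) = 1*(-13 - 29/4) = 1*(-81/4) = -81/4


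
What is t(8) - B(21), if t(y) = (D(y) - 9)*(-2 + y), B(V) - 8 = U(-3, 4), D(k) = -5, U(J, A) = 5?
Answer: -97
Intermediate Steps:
B(V) = 13 (B(V) = 8 + 5 = 13)
t(y) = 28 - 14*y (t(y) = (-5 - 9)*(-2 + y) = -14*(-2 + y) = 28 - 14*y)
t(8) - B(21) = (28 - 14*8) - 1*13 = (28 - 112) - 13 = -84 - 13 = -97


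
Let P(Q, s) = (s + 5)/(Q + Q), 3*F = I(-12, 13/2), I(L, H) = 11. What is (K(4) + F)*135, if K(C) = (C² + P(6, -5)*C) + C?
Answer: 3195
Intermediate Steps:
F = 11/3 (F = (⅓)*11 = 11/3 ≈ 3.6667)
P(Q, s) = (5 + s)/(2*Q) (P(Q, s) = (5 + s)/((2*Q)) = (5 + s)*(1/(2*Q)) = (5 + s)/(2*Q))
K(C) = C + C² (K(C) = (C² + ((½)*(5 - 5)/6)*C) + C = (C² + ((½)*(⅙)*0)*C) + C = (C² + 0*C) + C = (C² + 0) + C = C² + C = C + C²)
(K(4) + F)*135 = (4*(1 + 4) + 11/3)*135 = (4*5 + 11/3)*135 = (20 + 11/3)*135 = (71/3)*135 = 3195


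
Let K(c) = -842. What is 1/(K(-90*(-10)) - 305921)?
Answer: -1/306763 ≈ -3.2598e-6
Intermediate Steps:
1/(K(-90*(-10)) - 305921) = 1/(-842 - 305921) = 1/(-306763) = -1/306763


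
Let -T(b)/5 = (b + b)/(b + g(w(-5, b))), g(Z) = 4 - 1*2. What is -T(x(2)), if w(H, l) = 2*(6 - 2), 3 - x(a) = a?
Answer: 10/3 ≈ 3.3333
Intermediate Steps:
x(a) = 3 - a
w(H, l) = 8 (w(H, l) = 2*4 = 8)
g(Z) = 2 (g(Z) = 4 - 2 = 2)
T(b) = -10*b/(2 + b) (T(b) = -5*(b + b)/(b + 2) = -5*2*b/(2 + b) = -10*b/(2 + b))
-T(x(2)) = -(-10)*(3 - 1*2)/(2 + (3 - 1*2)) = -(-10)*(3 - 2)/(2 + (3 - 2)) = -(-10)/(2 + 1) = -(-10)/3 = -1*(-10/3) = 10/3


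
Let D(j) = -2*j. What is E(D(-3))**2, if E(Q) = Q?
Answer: 36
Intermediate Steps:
E(D(-3))**2 = (-2*(-3))**2 = 6**2 = 36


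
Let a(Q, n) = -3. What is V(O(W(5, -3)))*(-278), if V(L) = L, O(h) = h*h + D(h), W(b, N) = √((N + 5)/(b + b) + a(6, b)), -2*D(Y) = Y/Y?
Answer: 4587/5 ≈ 917.40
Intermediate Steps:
D(Y) = -½ (D(Y) = -Y/(2*Y) = -½*1 = -½)
W(b, N) = √(-3 + (5 + N)/(2*b)) (W(b, N) = √((N + 5)/(b + b) - 3) = √((5 + N)/((2*b)) - 3) = √((5 + N)*(1/(2*b)) - 3) = √((5 + N)/(2*b) - 3) = √(-3 + (5 + N)/(2*b)))
O(h) = -½ + h² (O(h) = h*h - ½ = h² - ½ = -½ + h²)
V(O(W(5, -3)))*(-278) = (-½ + (√2*√((5 - 3 - 6*5)/5)/2)²)*(-278) = (-½ + (√2*√((5 - 3 - 30)/5)/2)²)*(-278) = (-½ + (√2*√((⅕)*(-28))/2)²)*(-278) = (-½ + (√2*√(-28/5)/2)²)*(-278) = (-½ + (√2*(2*I*√35/5)/2)²)*(-278) = (-½ + (I*√70/5)²)*(-278) = (-½ - 14/5)*(-278) = -33/10*(-278) = 4587/5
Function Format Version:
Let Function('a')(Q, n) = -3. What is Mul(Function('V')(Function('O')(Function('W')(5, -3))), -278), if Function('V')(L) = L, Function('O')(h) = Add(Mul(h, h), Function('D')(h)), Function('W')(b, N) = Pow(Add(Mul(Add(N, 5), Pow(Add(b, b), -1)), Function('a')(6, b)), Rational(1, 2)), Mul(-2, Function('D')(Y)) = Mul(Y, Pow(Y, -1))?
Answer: Rational(4587, 5) ≈ 917.40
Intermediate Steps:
Function('D')(Y) = Rational(-1, 2) (Function('D')(Y) = Mul(Rational(-1, 2), Mul(Y, Pow(Y, -1))) = Mul(Rational(-1, 2), 1) = Rational(-1, 2))
Function('W')(b, N) = Pow(Add(-3, Mul(Rational(1, 2), Pow(b, -1), Add(5, N))), Rational(1, 2)) (Function('W')(b, N) = Pow(Add(Mul(Add(N, 5), Pow(Add(b, b), -1)), -3), Rational(1, 2)) = Pow(Add(Mul(Add(5, N), Pow(Mul(2, b), -1)), -3), Rational(1, 2)) = Pow(Add(Mul(Add(5, N), Mul(Rational(1, 2), Pow(b, -1))), -3), Rational(1, 2)) = Pow(Add(Mul(Rational(1, 2), Pow(b, -1), Add(5, N)), -3), Rational(1, 2)) = Pow(Add(-3, Mul(Rational(1, 2), Pow(b, -1), Add(5, N))), Rational(1, 2)))
Function('O')(h) = Add(Rational(-1, 2), Pow(h, 2)) (Function('O')(h) = Add(Mul(h, h), Rational(-1, 2)) = Add(Pow(h, 2), Rational(-1, 2)) = Add(Rational(-1, 2), Pow(h, 2)))
Mul(Function('V')(Function('O')(Function('W')(5, -3))), -278) = Mul(Add(Rational(-1, 2), Pow(Mul(Rational(1, 2), Pow(2, Rational(1, 2)), Pow(Mul(Pow(5, -1), Add(5, -3, Mul(-6, 5))), Rational(1, 2))), 2)), -278) = Mul(Add(Rational(-1, 2), Pow(Mul(Rational(1, 2), Pow(2, Rational(1, 2)), Pow(Mul(Rational(1, 5), Add(5, -3, -30)), Rational(1, 2))), 2)), -278) = Mul(Add(Rational(-1, 2), Pow(Mul(Rational(1, 2), Pow(2, Rational(1, 2)), Pow(Mul(Rational(1, 5), -28), Rational(1, 2))), 2)), -278) = Mul(Add(Rational(-1, 2), Pow(Mul(Rational(1, 2), Pow(2, Rational(1, 2)), Pow(Rational(-28, 5), Rational(1, 2))), 2)), -278) = Mul(Add(Rational(-1, 2), Pow(Mul(Rational(1, 2), Pow(2, Rational(1, 2)), Mul(Rational(2, 5), I, Pow(35, Rational(1, 2)))), 2)), -278) = Mul(Add(Rational(-1, 2), Pow(Mul(Rational(1, 5), I, Pow(70, Rational(1, 2))), 2)), -278) = Mul(Add(Rational(-1, 2), Rational(-14, 5)), -278) = Mul(Rational(-33, 10), -278) = Rational(4587, 5)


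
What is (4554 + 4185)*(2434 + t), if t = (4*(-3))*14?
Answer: 19802574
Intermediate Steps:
t = -168 (t = -12*14 = -168)
(4554 + 4185)*(2434 + t) = (4554 + 4185)*(2434 - 168) = 8739*2266 = 19802574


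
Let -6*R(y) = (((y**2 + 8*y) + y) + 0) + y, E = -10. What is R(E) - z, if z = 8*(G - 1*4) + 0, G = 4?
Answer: 0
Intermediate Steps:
R(y) = -5*y/3 - y**2/6 (R(y) = -((((y**2 + 8*y) + y) + 0) + y)/6 = -(((y**2 + 9*y) + 0) + y)/6 = -((y**2 + 9*y) + y)/6 = -(y**2 + 10*y)/6 = -5*y/3 - y**2/6)
z = 0 (z = 8*(4 - 1*4) + 0 = 8*(4 - 4) + 0 = 8*0 + 0 = 0 + 0 = 0)
R(E) - z = -1/6*(-10)*(10 - 10) - 1*0 = -1/6*(-10)*0 + 0 = 0 + 0 = 0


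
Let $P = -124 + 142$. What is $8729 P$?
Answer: $157122$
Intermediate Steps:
$P = 18$
$8729 P = 8729 \cdot 18 = 157122$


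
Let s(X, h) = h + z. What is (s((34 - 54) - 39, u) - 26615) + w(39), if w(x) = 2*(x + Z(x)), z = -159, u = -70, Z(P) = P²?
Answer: -23724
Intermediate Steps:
w(x) = 2*x + 2*x² (w(x) = 2*(x + x²) = 2*x + 2*x²)
s(X, h) = -159 + h (s(X, h) = h - 159 = -159 + h)
(s((34 - 54) - 39, u) - 26615) + w(39) = ((-159 - 70) - 26615) + 2*39*(1 + 39) = (-229 - 26615) + 2*39*40 = -26844 + 3120 = -23724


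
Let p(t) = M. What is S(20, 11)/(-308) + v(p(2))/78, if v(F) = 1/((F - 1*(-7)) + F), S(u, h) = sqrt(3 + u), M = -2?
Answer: 1/234 - sqrt(23)/308 ≈ -0.011297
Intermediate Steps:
p(t) = -2
v(F) = 1/(7 + 2*F) (v(F) = 1/((F + 7) + F) = 1/((7 + F) + F) = 1/(7 + 2*F))
S(20, 11)/(-308) + v(p(2))/78 = sqrt(3 + 20)/(-308) + 1/((7 + 2*(-2))*78) = sqrt(23)*(-1/308) + (1/78)/(7 - 4) = -sqrt(23)/308 + (1/78)/3 = -sqrt(23)/308 + (1/3)*(1/78) = -sqrt(23)/308 + 1/234 = 1/234 - sqrt(23)/308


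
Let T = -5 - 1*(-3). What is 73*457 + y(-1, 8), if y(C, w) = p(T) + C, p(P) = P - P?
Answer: 33360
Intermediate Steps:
T = -2 (T = -5 + 3 = -2)
p(P) = 0
y(C, w) = C (y(C, w) = 0 + C = C)
73*457 + y(-1, 8) = 73*457 - 1 = 33361 - 1 = 33360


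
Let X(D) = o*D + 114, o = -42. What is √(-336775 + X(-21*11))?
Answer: I*√326959 ≈ 571.8*I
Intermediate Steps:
X(D) = 114 - 42*D (X(D) = -42*D + 114 = 114 - 42*D)
√(-336775 + X(-21*11)) = √(-336775 + (114 - (-882)*11)) = √(-336775 + (114 - 42*(-231))) = √(-336775 + (114 + 9702)) = √(-336775 + 9816) = √(-326959) = I*√326959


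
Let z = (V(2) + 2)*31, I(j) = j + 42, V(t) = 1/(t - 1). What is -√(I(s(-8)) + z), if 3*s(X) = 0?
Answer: -3*√15 ≈ -11.619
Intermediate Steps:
V(t) = 1/(-1 + t)
s(X) = 0 (s(X) = (⅓)*0 = 0)
I(j) = 42 + j
z = 93 (z = (1/(-1 + 2) + 2)*31 = (1/1 + 2)*31 = (1 + 2)*31 = 3*31 = 93)
-√(I(s(-8)) + z) = -√((42 + 0) + 93) = -√(42 + 93) = -√135 = -3*√15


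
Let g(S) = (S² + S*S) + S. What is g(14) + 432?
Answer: 838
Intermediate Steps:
g(S) = S + 2*S² (g(S) = (S² + S²) + S = 2*S² + S = S + 2*S²)
g(14) + 432 = 14*(1 + 2*14) + 432 = 14*(1 + 28) + 432 = 14*29 + 432 = 406 + 432 = 838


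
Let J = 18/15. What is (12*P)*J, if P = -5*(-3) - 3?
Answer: 864/5 ≈ 172.80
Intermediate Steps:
J = 6/5 (J = 18*(1/15) = 6/5 ≈ 1.2000)
P = 12 (P = 15 - 3 = 12)
(12*P)*J = (12*12)*(6/5) = 144*(6/5) = 864/5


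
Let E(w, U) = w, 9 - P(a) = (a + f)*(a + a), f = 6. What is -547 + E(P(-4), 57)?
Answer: -522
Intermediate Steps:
P(a) = 9 - 2*a*(6 + a) (P(a) = 9 - (a + 6)*(a + a) = 9 - (6 + a)*2*a = 9 - 2*a*(6 + a))
-547 + E(P(-4), 57) = -547 + (9 - 12*(-4) - 2*(-4)**2) = -547 + (9 + 48 - 2*16) = -547 + (9 + 48 - 32) = -547 + 25 = -522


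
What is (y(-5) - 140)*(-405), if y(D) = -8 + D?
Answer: 61965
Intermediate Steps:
(y(-5) - 140)*(-405) = ((-8 - 5) - 140)*(-405) = (-13 - 140)*(-405) = -153*(-405) = 61965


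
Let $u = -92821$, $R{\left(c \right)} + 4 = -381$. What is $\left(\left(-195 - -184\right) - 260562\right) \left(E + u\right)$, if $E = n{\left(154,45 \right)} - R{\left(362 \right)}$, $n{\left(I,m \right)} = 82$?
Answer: $24064958842$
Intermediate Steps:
$R{\left(c \right)} = -385$ ($R{\left(c \right)} = -4 - 381 = -385$)
$E = 467$ ($E = 82 - -385 = 82 + 385 = 467$)
$\left(\left(-195 - -184\right) - 260562\right) \left(E + u\right) = \left(\left(-195 - -184\right) - 260562\right) \left(467 - 92821\right) = \left(\left(-195 + 184\right) - 260562\right) \left(-92354\right) = \left(-11 - 260562\right) \left(-92354\right) = \left(-260573\right) \left(-92354\right) = 24064958842$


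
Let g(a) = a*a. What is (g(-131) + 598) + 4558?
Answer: 22317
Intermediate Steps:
g(a) = a**2
(g(-131) + 598) + 4558 = ((-131)**2 + 598) + 4558 = (17161 + 598) + 4558 = 17759 + 4558 = 22317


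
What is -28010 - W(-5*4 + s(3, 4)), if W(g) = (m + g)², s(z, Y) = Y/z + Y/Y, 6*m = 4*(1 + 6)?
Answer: -28179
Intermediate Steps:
m = 14/3 (m = (4*(1 + 6))/6 = (4*7)/6 = (⅙)*28 = 14/3 ≈ 4.6667)
s(z, Y) = 1 + Y/z (s(z, Y) = Y/z + 1 = 1 + Y/z)
W(g) = (14/3 + g)²
-28010 - W(-5*4 + s(3, 4)) = -28010 - (14 + 3*(-5*4 + (4 + 3)/3))²/9 = -28010 - (14 + 3*(-20 + (⅓)*7))²/9 = -28010 - (14 + 3*(-20 + 7/3))²/9 = -28010 - (14 + 3*(-53/3))²/9 = -28010 - (14 - 53)²/9 = -28010 - (-39)²/9 = -28010 - 1521/9 = -28010 - 1*169 = -28010 - 169 = -28179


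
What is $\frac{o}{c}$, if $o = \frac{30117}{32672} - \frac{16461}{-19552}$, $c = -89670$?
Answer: $- \frac{1467007}{74585234360} \approx -1.9669 \cdot 10^{-5}$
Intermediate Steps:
$o = \frac{4401021}{2495324}$ ($o = 30117 \cdot \frac{1}{32672} - - \frac{16461}{19552} = \frac{30117}{32672} + \frac{16461}{19552} = \frac{4401021}{2495324} \approx 1.7637$)
$\frac{o}{c} = \frac{4401021}{2495324 \left(-89670\right)} = \frac{4401021}{2495324} \left(- \frac{1}{89670}\right) = - \frac{1467007}{74585234360}$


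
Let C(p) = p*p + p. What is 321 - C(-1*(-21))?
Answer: -141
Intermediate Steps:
C(p) = p + p² (C(p) = p² + p = p + p²)
321 - C(-1*(-21)) = 321 - (-1*(-21))*(1 - 1*(-21)) = 321 - 21*(1 + 21) = 321 - 21*22 = 321 - 1*462 = 321 - 462 = -141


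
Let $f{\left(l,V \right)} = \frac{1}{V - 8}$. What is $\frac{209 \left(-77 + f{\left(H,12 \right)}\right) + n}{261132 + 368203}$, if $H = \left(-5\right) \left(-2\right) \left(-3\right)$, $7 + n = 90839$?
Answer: $\frac{59833}{503468} \approx 0.11884$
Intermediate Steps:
$n = 90832$ ($n = -7 + 90839 = 90832$)
$H = -30$ ($H = 10 \left(-3\right) = -30$)
$f{\left(l,V \right)} = \frac{1}{-8 + V}$
$\frac{209 \left(-77 + f{\left(H,12 \right)}\right) + n}{261132 + 368203} = \frac{209 \left(-77 + \frac{1}{-8 + 12}\right) + 90832}{261132 + 368203} = \frac{209 \left(-77 + \frac{1}{4}\right) + 90832}{629335} = \left(209 \left(-77 + \frac{1}{4}\right) + 90832\right) \frac{1}{629335} = \left(209 \left(- \frac{307}{4}\right) + 90832\right) \frac{1}{629335} = \left(- \frac{64163}{4} + 90832\right) \frac{1}{629335} = \frac{299165}{4} \cdot \frac{1}{629335} = \frac{59833}{503468}$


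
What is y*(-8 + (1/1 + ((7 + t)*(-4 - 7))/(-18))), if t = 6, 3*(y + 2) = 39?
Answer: 187/18 ≈ 10.389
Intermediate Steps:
y = 11 (y = -2 + (⅓)*39 = -2 + 13 = 11)
y*(-8 + (1/1 + ((7 + t)*(-4 - 7))/(-18))) = 11*(-8 + (1/1 + ((7 + 6)*(-4 - 7))/(-18))) = 11*(-8 + (1*1 + (13*(-11))*(-1/18))) = 11*(-8 + (1 - 143*(-1/18))) = 11*(-8 + (1 + 143/18)) = 11*(-8 + 161/18) = 11*(17/18) = 187/18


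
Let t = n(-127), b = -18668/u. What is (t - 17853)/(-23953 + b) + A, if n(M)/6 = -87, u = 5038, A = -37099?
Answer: -746254959178/20115647 ≈ -37098.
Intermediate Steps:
n(M) = -522 (n(M) = 6*(-87) = -522)
b = -9334/2519 (b = -18668/5038 = -18668*1/5038 = -9334/2519 ≈ -3.7054)
t = -522
(t - 17853)/(-23953 + b) + A = (-522 - 17853)/(-23953 - 9334/2519) - 37099 = -18375/(-60346941/2519) - 37099 = -18375*(-2519/60346941) - 37099 = 15428875/20115647 - 37099 = -746254959178/20115647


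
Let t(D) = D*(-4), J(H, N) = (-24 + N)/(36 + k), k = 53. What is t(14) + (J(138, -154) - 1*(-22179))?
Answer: 22121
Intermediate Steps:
J(H, N) = -24/89 + N/89 (J(H, N) = (-24 + N)/(36 + 53) = (-24 + N)/89 = (-24 + N)*(1/89) = -24/89 + N/89)
t(D) = -4*D
t(14) + (J(138, -154) - 1*(-22179)) = -4*14 + ((-24/89 + (1/89)*(-154)) - 1*(-22179)) = -56 + ((-24/89 - 154/89) + 22179) = -56 + (-2 + 22179) = -56 + 22177 = 22121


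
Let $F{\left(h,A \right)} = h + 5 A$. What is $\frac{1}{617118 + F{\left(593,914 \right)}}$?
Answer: $\frac{1}{622281} \approx 1.607 \cdot 10^{-6}$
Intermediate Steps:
$\frac{1}{617118 + F{\left(593,914 \right)}} = \frac{1}{617118 + \left(593 + 5 \cdot 914\right)} = \frac{1}{617118 + \left(593 + 4570\right)} = \frac{1}{617118 + 5163} = \frac{1}{622281}$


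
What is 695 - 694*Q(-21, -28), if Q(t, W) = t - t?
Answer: 695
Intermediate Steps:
Q(t, W) = 0
695 - 694*Q(-21, -28) = 695 - 694*0 = 695 + 0 = 695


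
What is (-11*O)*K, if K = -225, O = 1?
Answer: 2475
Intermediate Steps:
(-11*O)*K = -11*1*(-225) = -11*(-225) = 2475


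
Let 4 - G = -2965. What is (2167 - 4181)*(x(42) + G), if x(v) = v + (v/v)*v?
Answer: -6148742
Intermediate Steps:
x(v) = 2*v (x(v) = v + 1*v = v + v = 2*v)
G = 2969 (G = 4 - 1*(-2965) = 4 + 2965 = 2969)
(2167 - 4181)*(x(42) + G) = (2167 - 4181)*(2*42 + 2969) = -2014*(84 + 2969) = -2014*3053 = -6148742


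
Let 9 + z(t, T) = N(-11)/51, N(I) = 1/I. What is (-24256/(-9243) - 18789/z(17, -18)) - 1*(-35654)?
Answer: 1761776632747/46677150 ≈ 37744.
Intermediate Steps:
z(t, T) = -5050/561 (z(t, T) = -9 + 1/(-11*51) = -9 - 1/11*1/51 = -9 - 1/561 = -5050/561)
(-24256/(-9243) - 18789/z(17, -18)) - 1*(-35654) = (-24256/(-9243) - 18789/(-5050/561)) - 1*(-35654) = (-24256*(-1/9243) - 18789*(-561/5050)) + 35654 = (24256/9243 + 10540629/5050) + 35654 = 97549526647/46677150 + 35654 = 1761776632747/46677150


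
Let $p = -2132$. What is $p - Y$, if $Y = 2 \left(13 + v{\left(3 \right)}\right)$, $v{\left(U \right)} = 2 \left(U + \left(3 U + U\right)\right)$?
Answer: $-2218$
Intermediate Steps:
$v{\left(U \right)} = 10 U$ ($v{\left(U \right)} = 2 \left(U + 4 U\right) = 2 \cdot 5 U = 10 U$)
$Y = 86$ ($Y = 2 \left(13 + 10 \cdot 3\right) = 2 \left(13 + 30\right) = 2 \cdot 43 = 86$)
$p - Y = -2132 - 86 = -2218$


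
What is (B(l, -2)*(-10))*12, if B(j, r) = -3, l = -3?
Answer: 360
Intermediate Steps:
(B(l, -2)*(-10))*12 = -3*(-10)*12 = 30*12 = 360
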